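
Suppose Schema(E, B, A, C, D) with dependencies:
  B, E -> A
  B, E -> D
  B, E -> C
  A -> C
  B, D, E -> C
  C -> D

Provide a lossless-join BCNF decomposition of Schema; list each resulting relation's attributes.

Candidate key of the original relation: {B, E}.
{A, B, C, D, E}: {A} determines {A, C, D} here but is not a superkey — split on A -> C, D, giving {A, C, D} and {A, B, E}.
{A, C, D}: {C} determines {C, D} here but is not a superkey — split on C -> D, giving {C, D} and {A, C}.
{C, D}: every determinant is a superkey — BCNF.
{A, C}: every determinant is a superkey — BCNF.
{A, B, E}: every determinant is a superkey — BCNF.

{A, B, E}; {A, C}; {C, D}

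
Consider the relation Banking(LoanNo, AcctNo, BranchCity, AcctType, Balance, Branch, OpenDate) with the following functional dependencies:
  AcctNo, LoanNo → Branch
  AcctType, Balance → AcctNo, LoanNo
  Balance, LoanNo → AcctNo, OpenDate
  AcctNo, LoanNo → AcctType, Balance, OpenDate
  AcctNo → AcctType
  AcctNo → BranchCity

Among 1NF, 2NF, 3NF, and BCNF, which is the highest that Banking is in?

1NF

Candidate keys: {AcctNo, Balance}, {AcctNo, LoanNo}, {AcctType, Balance}, {Balance, LoanNo}. Prime attributes: {AcctNo, AcctType, Balance, LoanNo}.
AcctNo → AcctType: {AcctNo}⁺ = {AcctNo, AcctType, BranchCity}, which is not all of the attributes, so the left side is not a superkey — BCNF is violated.
AcctNo → BranchCity has non-prime {BranchCity} on the right and a non-superkey on the left, so 3NF fails.
Since {AcctNo} ⊂ {AcctNo, Balance} and {AcctNo}⁺ ⊇ {BranchCity} with {BranchCity} non-prime, there is a partial dependency; 2NF fails.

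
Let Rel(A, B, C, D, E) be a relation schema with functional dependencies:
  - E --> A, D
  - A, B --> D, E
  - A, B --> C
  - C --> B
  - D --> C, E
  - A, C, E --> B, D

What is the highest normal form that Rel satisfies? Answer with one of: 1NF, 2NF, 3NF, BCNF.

3NF

Candidate keys: {A, B}, {A, C}, {D}, {E}. Prime attributes: {A, B, C, D, E}.
C --> B breaks BCNF: {C}⁺ = {B, C}, so {C} is not a superkey.
But every attribute on its right side ({B}) is prime, and the same holds for every other non-superkey FD, so 3NF still holds.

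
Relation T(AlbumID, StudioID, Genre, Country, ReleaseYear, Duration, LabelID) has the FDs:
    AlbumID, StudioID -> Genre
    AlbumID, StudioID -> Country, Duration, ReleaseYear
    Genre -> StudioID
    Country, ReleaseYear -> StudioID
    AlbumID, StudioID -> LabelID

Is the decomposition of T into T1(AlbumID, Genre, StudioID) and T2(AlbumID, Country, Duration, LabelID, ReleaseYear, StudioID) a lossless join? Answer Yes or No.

Yes

T1 ∩ T2 = {AlbumID, StudioID}; its closure under F is {AlbumID, Country, Duration, Genre, LabelID, ReleaseYear, StudioID}.
This includes all of T1, so the common attributes are a superkey of T1 — the join is lossless.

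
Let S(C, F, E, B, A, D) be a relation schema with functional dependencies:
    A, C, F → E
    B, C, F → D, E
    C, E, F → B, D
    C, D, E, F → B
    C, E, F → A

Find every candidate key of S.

{C, F} never appear on the right of any FD, so every key must include all of them.
{A, C, F}⁺ = {A, B, C, D, E, F} — all of the relation — so {A, C, F} is a candidate key.
{B, C, F}⁺ = {A, B, C, D, E, F} — all of the relation — so {B, C, F} is a candidate key.
{C, E, F}⁺ = {A, B, C, D, E, F} — all of the relation — so {C, E, F} is a candidate key.
Any other superkey properly contains one of these, so there are no further candidate keys.

{A, C, F}, {B, C, F}, {C, E, F}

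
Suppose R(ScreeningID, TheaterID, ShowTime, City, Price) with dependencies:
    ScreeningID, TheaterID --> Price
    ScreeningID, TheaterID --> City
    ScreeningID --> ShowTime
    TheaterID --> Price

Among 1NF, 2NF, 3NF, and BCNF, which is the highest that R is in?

Candidate key: {ScreeningID, TheaterID}. Prime attributes: {ScreeningID, TheaterID}.
ScreeningID --> ShowTime breaks BCNF: {ScreeningID}⁺ = {ScreeningID, ShowTime}, so {ScreeningID} is not a superkey.
ScreeningID --> ShowTime determines the non-prime attribute {ShowTime} from a non-superkey — 3NF is violated.
{ScreeningID} is a proper subset of the key {ScreeningID, TheaterID}, and {ScreeningID}⁺ contains the non-prime attribute {ShowTime} — a partial dependency, so 2NF is violated.

1NF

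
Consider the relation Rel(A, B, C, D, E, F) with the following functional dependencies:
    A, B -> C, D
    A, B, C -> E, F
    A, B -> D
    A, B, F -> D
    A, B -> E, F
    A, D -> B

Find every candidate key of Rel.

No FD produces {A}, so it must be in every candidate key.
{A, B} is a candidate key since {A, B}⁺ = {A, B, C, D, E, F} covers every attribute.
{A, D} is a candidate key since {A, D}⁺ = {A, B, C, D, E, F} covers every attribute.
Any other superkey properly contains one of these, so there are no further candidate keys.

{A, B}, {A, D}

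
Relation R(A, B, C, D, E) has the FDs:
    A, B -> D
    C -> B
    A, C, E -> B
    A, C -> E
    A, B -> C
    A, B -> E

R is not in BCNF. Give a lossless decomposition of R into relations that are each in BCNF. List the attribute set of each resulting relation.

Candidate keys of the original relation: {A, B}, {A, C}.
Within {A, B, C, D, E}: {C}⁺ ∩ {A, B, C, D, E} = {B, C}, not the whole set, so C -> B violates BCNF; decompose into {B, C} and {A, C, D, E}.
{B, C} is in BCNF.
{A, C, D, E} is in BCNF.

{A, C, D, E}; {B, C}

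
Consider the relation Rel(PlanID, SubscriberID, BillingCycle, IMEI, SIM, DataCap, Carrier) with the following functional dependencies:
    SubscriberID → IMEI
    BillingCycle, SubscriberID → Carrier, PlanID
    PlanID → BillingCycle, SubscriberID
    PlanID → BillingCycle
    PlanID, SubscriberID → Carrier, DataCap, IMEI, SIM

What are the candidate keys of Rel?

{PlanID} is a candidate key since {PlanID}⁺ = {BillingCycle, Carrier, DataCap, IMEI, PlanID, SIM, SubscriberID} covers every attribute.
{BillingCycle, SubscriberID} is a candidate key since {BillingCycle, SubscriberID}⁺ = {BillingCycle, Carrier, DataCap, IMEI, PlanID, SIM, SubscriberID} covers every attribute.
No proper subset of any of these is a key, and no other minimal superkey exists.

{BillingCycle, SubscriberID}, {PlanID}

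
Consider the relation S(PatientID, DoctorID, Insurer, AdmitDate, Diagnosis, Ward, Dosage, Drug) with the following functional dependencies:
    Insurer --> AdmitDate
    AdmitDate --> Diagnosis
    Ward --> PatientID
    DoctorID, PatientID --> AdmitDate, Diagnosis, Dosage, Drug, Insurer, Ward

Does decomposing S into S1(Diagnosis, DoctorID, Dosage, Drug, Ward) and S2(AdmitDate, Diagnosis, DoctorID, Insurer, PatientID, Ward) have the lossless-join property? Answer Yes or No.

The shared attributes are {Diagnosis, DoctorID, Ward} and {Diagnosis, DoctorID, Ward}⁺ = {AdmitDate, Diagnosis, DoctorID, Dosage, Drug, Insurer, PatientID, Ward}.
This includes all of S1, so the common attributes are a superkey of S1 — the join is lossless.

Yes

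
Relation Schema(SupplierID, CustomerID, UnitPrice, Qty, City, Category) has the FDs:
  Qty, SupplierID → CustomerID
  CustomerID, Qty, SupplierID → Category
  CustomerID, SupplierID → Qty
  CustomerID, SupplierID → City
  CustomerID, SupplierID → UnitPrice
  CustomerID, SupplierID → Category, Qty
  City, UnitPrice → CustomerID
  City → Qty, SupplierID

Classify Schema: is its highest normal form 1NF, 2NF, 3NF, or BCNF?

BCNF

Candidate keys: {City}, {CustomerID, SupplierID}, {Qty, SupplierID}. Prime attributes: {City, CustomerID, Qty, SupplierID}.
The left-hand side of every FD is a superkey, so BCNF is satisfied.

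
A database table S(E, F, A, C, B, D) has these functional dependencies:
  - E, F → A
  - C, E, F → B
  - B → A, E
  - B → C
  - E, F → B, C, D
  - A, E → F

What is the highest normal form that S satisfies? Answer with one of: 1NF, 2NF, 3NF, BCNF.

BCNF

Candidate keys: {A, E}, {B}, {E, F}. Prime attributes: {A, B, E, F}.
Each dependency's left side is a superkey — BCNF holds.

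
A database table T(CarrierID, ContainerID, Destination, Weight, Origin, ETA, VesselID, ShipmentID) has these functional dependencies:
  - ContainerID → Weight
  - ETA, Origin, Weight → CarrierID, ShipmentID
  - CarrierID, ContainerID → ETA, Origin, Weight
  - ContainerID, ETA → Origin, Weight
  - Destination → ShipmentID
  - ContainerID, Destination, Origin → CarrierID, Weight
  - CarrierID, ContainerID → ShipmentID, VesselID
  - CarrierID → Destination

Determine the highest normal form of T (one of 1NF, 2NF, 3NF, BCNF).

Candidate keys: {CarrierID, ContainerID}, {ContainerID, Destination, Origin}, {ContainerID, ETA}. Prime attributes: {CarrierID, ContainerID, Destination, ETA, Origin}.
ContainerID → Weight breaks BCNF: {ContainerID}⁺ = {ContainerID, Weight}, so {ContainerID} is not a superkey.
ContainerID → Weight has non-prime {Weight} on the right and a non-superkey on the left, so 3NF fails.
{CarrierID} is a proper subset of the key {CarrierID, ContainerID}, and {CarrierID}⁺ contains the non-prime attribute {ShipmentID} — a partial dependency, so 2NF is violated.

1NF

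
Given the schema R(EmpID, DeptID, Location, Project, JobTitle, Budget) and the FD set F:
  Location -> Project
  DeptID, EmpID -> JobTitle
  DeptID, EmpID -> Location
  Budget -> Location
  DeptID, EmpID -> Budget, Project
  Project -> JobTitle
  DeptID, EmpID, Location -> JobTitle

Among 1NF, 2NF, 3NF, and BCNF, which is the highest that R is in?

2NF

Candidate key: {DeptID, EmpID}. Prime attributes: {DeptID, EmpID}.
Location -> Project breaks BCNF: {Location}⁺ = {JobTitle, Location, Project}, so {Location} is not a superkey.
Because {Project} is non-prime and the left side of Location -> Project is not a superkey, the relation is not in 3NF.
No proper subset of a key has a non-prime attribute in its closure, so there is no partial dependency; 2NF holds.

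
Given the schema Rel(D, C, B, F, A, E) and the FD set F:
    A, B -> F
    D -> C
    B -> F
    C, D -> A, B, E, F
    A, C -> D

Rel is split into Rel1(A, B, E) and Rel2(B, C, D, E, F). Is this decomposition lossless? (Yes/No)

Rel1 ∩ Rel2 = {B, E}; its closure under F is {B, E, F}.
Neither Rel1 nor Rel2 is contained in that closure, so the decomposition is lossy.

No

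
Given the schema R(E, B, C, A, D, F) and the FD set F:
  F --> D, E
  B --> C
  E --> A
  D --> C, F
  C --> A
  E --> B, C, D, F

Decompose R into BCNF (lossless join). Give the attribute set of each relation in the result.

Candidate keys of the original relation: {D}, {E}, {F}.
Within {A, B, C, D, E, F}: {B}⁺ ∩ {A, B, C, D, E, F} = {A, B, C}, not the whole set, so B --> A, C violates BCNF; decompose into {A, B, C} and {B, D, E, F}.
Within {A, B, C}: {C}⁺ ∩ {A, B, C} = {A, C}, not the whole set, so C --> A violates BCNF; decompose into {A, C} and {B, C}.
{A, C}: every determinant is a superkey — BCNF.
{B, C}: every determinant is a superkey — BCNF.
{B, D, E, F}: every determinant is a superkey — BCNF.

{A, C}; {B, C}; {B, D, E, F}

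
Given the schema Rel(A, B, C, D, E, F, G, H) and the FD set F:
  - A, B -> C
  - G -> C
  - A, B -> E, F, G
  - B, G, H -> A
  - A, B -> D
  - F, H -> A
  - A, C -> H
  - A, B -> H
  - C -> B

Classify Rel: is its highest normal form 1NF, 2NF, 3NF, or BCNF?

Candidate keys: {A, B}, {A, C}, {A, G}, {B, F, H}, {C, F, H}, {G, H}. Prime attributes: {A, B, C, F, G, H}.
G -> C breaks BCNF: {G}⁺ = {B, C, G}, so {G} is not a superkey.
Since {C} ⊆ prime attributes and every other non-superkey FD also has a prime right side, the schema is in 3NF.

3NF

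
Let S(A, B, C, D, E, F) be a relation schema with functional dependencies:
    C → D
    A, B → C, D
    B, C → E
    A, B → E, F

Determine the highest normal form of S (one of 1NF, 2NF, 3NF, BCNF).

Candidate key: {A, B}. Prime attributes: {A, B}.
For C → D we have {C}⁺ = {C, D}; {C} is not a superkey, so BCNF fails.
C → D determines the non-prime attribute {D} from a non-superkey — 3NF is violated.
No non-prime attribute depends on a proper subset of any candidate key, so 2NF holds.

2NF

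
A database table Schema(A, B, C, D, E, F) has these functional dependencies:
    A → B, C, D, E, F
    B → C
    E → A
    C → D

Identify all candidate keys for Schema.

{A}, {E}

{A}⁺ = {A, B, C, D, E, F}, which is every attribute, so {A} is a candidate key.
{E}⁺ = {A, B, C, D, E, F}, which is every attribute, so {E} is a candidate key.
Any other superkey properly contains one of these, so there are no further candidate keys.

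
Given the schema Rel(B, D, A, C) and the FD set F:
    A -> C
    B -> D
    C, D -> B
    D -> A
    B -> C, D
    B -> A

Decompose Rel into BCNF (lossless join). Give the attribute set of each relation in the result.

{A, B, D}; {A, C}

Candidate keys of the original relation: {B}, {D}.
Within {A, B, C, D}: {A}⁺ ∩ {A, B, C, D} = {A, C}, not the whole set, so A -> C violates BCNF; decompose into {A, C} and {A, B, D}.
{A, C} is in BCNF.
{A, B, D} is in BCNF.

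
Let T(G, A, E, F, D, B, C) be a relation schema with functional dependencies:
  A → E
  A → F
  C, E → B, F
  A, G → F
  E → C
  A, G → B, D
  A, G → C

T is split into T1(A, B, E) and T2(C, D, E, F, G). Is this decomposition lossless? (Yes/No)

No

Common attributes: {E}; their closure is {B, C, E, F}.
T1 ⊄ {B, C, E, F} and T2 ⊄ {B, C, E, F}, so the split is lossy.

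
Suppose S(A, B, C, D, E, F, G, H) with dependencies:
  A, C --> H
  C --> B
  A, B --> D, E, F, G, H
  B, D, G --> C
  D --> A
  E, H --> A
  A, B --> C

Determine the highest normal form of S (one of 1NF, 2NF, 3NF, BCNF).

3NF

Candidate keys: {A, B}, {A, C}, {B, D}, {B, E, H}, {C, D}, {C, E, H}. Prime attributes: {A, B, C, D, E, H}.
C --> B: {C}⁺ = {B, C}, which is not all of the attributes, so the left side is not a superkey — BCNF is violated.
But every attribute on its right side ({B}) is prime, and the same holds for every other non-superkey FD, so 3NF still holds.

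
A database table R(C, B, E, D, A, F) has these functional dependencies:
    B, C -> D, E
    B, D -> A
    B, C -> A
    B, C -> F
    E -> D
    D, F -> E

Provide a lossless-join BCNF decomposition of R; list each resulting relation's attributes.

Candidate key of the original relation: {B, C}.
{A, B, C, D, E, F}: {B, D} determines {A, B, D} here but is not a superkey — split on B, D -> A, giving {A, B, D} and {B, C, D, E, F}.
{A, B, D}: every determinant is a superkey — BCNF.
{B, C, D, E, F}: {E} determines {D, E} here but is not a superkey — split on E -> D, giving {D, E} and {B, C, E, F}.
{D, E}: every determinant is a superkey — BCNF.
{B, C, E, F}: every determinant is a superkey — BCNF.

{A, B, D}; {B, C, E, F}; {D, E}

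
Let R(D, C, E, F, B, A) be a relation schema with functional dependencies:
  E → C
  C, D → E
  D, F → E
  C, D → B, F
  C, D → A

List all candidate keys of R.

{C, D}, {D, E}, {D, F}

Attributes never on any right-hand side: {D} — every candidate key must contain it.
Closure of {C, D} is {A, B, C, D, E, F}, the whole schema; {C, D} is a candidate key.
Closure of {D, E} is {A, B, C, D, E, F}, the whole schema; {D, E} is a candidate key.
Closure of {D, F} is {A, B, C, D, E, F}, the whole schema; {D, F} is a candidate key.
No proper subset of any of these is a key, and no other minimal superkey exists.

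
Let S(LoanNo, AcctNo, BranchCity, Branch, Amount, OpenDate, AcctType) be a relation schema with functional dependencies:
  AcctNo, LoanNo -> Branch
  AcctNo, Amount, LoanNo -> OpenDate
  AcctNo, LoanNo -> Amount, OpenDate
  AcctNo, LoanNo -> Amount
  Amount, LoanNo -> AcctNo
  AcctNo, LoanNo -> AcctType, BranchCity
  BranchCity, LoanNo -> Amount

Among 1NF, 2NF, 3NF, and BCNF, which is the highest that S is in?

Candidate keys: {AcctNo, LoanNo}, {Amount, LoanNo}, {BranchCity, LoanNo}. Prime attributes: {AcctNo, Amount, BranchCity, LoanNo}.
The left-hand side of every FD is a superkey, so BCNF is satisfied.

BCNF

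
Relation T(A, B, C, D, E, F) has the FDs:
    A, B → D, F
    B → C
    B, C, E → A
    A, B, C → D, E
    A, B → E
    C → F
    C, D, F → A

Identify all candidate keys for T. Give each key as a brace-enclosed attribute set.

{A, B}, {B, D}, {B, E}

{B} never appears on the right of any FD, so every key must include it.
{A, B}⁺ = {A, B, C, D, E, F}, which is every attribute, so {A, B} is a candidate key.
{B, D}⁺ = {A, B, C, D, E, F}, which is every attribute, so {B, D} is a candidate key.
{B, E}⁺ = {A, B, C, D, E, F}, which is every attribute, so {B, E} is a candidate key.
No proper subset of any of these is a key, and no other minimal superkey exists.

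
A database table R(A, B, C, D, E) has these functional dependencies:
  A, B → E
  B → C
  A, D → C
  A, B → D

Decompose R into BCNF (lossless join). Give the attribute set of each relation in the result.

{A, B, D, E}; {B, C}

Candidate key of the original relation: {A, B}.
In {A, B, C, D, E}, {B} is not a superkey ({B}⁺ restricted to this set is {B, C}), so split on B → C into {B, C} and {A, B, D, E}.
{B, C} has no BCNF violation.
{A, B, D, E} has no BCNF violation.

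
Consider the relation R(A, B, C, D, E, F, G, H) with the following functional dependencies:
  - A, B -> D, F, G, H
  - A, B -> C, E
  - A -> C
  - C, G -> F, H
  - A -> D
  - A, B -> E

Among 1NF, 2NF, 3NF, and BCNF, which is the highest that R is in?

Candidate key: {A, B}. Prime attributes: {A, B}.
A -> C breaks BCNF: {A}⁺ = {A, C, D}, so {A} is not a superkey.
Because {C} is non-prime and the left side of A -> C is not a superkey, the relation is not in 3NF.
Since {A} ⊂ {A, B} and {A}⁺ ⊇ {C, D} with {C, D} non-prime, there is a partial dependency; 2NF fails.

1NF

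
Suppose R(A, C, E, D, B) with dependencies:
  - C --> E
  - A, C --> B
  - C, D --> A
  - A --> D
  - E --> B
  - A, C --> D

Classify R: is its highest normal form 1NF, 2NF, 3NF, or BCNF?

Candidate keys: {A, C}, {C, D}. Prime attributes: {A, C, D}.
For C --> E we have {C}⁺ = {B, C, E}; {C} is not a superkey, so BCNF fails.
Because {E} is non-prime and the left side of C --> E is not a superkey, the relation is not in 3NF.
Since {C} ⊂ {A, C} and {C}⁺ ⊇ {B, E} with {B, E} non-prime, there is a partial dependency; 2NF fails.

1NF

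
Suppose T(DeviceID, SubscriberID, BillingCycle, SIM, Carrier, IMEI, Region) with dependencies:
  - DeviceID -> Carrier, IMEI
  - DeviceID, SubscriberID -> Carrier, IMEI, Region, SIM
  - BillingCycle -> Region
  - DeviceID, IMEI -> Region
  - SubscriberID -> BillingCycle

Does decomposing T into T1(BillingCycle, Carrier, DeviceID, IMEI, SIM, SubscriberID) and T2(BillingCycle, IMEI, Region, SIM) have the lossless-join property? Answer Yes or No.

Yes

The shared attributes are {BillingCycle, IMEI, SIM} and {BillingCycle, IMEI, SIM}⁺ = {BillingCycle, IMEI, Region, SIM}.
T2 is contained in that closure, so T1 ∩ T2 -> T2 holds and the join is lossless.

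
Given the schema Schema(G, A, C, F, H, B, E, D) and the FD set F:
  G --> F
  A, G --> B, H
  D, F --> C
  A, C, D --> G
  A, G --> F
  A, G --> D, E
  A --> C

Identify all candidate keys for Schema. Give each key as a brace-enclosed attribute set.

{A, D}, {A, G}

No FD produces {A}, so it must be in every candidate key.
{A, D} is a candidate key since {A, D}⁺ = {A, B, C, D, E, F, G, H} covers every attribute.
{A, G} is a candidate key since {A, G}⁺ = {A, B, C, D, E, F, G, H} covers every attribute.
No proper subset of any of these is a key, and no other minimal superkey exists.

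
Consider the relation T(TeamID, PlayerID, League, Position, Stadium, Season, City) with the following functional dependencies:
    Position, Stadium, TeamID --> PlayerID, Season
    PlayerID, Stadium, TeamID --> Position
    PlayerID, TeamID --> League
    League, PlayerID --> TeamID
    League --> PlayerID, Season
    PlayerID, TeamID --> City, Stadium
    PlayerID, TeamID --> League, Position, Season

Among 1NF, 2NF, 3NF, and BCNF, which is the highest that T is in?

BCNF

Candidate keys: {League}, {PlayerID, TeamID}, {Position, Stadium, TeamID}. Prime attributes: {League, PlayerID, Position, Stadium, TeamID}.
Each dependency's left side is a superkey — BCNF holds.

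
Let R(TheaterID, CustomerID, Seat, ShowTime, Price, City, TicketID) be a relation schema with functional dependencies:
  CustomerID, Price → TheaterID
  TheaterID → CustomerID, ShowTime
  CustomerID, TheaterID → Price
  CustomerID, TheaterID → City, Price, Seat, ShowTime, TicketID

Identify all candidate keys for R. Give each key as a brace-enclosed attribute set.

{CustomerID, Price}, {TheaterID}

Closure of {TheaterID} is {City, CustomerID, Price, Seat, ShowTime, TheaterID, TicketID}, the whole schema; {TheaterID} is a candidate key.
Closure of {CustomerID, Price} is {City, CustomerID, Price, Seat, ShowTime, TheaterID, TicketID}, the whole schema; {CustomerID, Price} is a candidate key.
These are minimal and exhaustive — every other superkey contains one of them.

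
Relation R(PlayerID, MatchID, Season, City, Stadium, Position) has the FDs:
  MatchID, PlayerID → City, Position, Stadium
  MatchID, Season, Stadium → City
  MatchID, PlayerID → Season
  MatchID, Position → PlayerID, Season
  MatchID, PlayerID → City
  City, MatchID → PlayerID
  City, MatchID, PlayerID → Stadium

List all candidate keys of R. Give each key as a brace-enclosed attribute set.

{MatchID} never appears on the right of any FD, so every key must include it.
{City, MatchID} is a candidate key since {City, MatchID}⁺ = {City, MatchID, PlayerID, Position, Season, Stadium} covers every attribute.
{MatchID, PlayerID} is a candidate key since {MatchID, PlayerID}⁺ = {City, MatchID, PlayerID, Position, Season, Stadium} covers every attribute.
{MatchID, Position} is a candidate key since {MatchID, Position}⁺ = {City, MatchID, PlayerID, Position, Season, Stadium} covers every attribute.
{MatchID, Season, Stadium} is a candidate key since {MatchID, Season, Stadium}⁺ = {City, MatchID, PlayerID, Position, Season, Stadium} covers every attribute.
No proper subset of any of these is a key, and no other minimal superkey exists.

{City, MatchID}, {MatchID, PlayerID}, {MatchID, Position}, {MatchID, Season, Stadium}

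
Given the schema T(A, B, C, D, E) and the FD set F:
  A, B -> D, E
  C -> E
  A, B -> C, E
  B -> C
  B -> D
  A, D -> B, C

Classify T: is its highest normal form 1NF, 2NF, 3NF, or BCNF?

1NF

Candidate keys: {A, B}, {A, D}. Prime attributes: {A, B, D}.
C -> E breaks BCNF: {C}⁺ = {C, E}, so {C} is not a superkey.
C -> E determines the non-prime attribute {E} from a non-superkey — 3NF is violated.
The proper key subset {B} of {A, B} determines non-prime {C, E}, so the relation is not even in 2NF.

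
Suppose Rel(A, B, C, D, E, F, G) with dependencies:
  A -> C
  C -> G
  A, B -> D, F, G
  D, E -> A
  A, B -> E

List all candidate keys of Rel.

No FD produces {B}, so it must be in every candidate key.
{A, B} is a candidate key since {A, B}⁺ = {A, B, C, D, E, F, G} covers every attribute.
{B, D, E} is a candidate key since {B, D, E}⁺ = {A, B, C, D, E, F, G} covers every attribute.
No proper subset of any of these is a key, and no other minimal superkey exists.

{A, B}, {B, D, E}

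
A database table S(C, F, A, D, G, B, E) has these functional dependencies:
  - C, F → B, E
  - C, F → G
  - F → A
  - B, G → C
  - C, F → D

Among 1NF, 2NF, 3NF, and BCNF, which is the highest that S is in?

Candidate keys: {B, F, G}, {C, F}. Prime attributes: {B, C, F, G}.
For F → A we have {F}⁺ = {A, F}; {F} is not a superkey, so BCNF fails.
F → A determines the non-prime attribute {A} from a non-superkey — 3NF is violated.
{F} is a proper subset of the key {C, F}, and {F}⁺ contains the non-prime attribute {A} — a partial dependency, so 2NF is violated.

1NF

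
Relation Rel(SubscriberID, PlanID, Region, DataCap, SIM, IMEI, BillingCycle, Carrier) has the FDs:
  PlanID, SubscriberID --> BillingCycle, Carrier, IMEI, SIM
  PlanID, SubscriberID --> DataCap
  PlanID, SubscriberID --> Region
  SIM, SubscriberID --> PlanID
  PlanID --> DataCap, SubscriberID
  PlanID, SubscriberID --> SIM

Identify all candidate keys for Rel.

{PlanID} is a candidate key since {PlanID}⁺ = {BillingCycle, Carrier, DataCap, IMEI, PlanID, Region, SIM, SubscriberID} covers every attribute.
{SIM, SubscriberID} is a candidate key since {SIM, SubscriberID}⁺ = {BillingCycle, Carrier, DataCap, IMEI, PlanID, Region, SIM, SubscriberID} covers every attribute.
These are minimal and exhaustive — every other superkey contains one of them.

{PlanID}, {SIM, SubscriberID}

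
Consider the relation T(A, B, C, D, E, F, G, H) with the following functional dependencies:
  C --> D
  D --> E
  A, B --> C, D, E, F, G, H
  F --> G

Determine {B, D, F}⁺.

Start with {B, D, F}.
D --> E applies; add {E} → now {B, D, E, F}.
F --> G applies; add {G} → now {B, D, E, F, G}.
No further FD applies.

{B, D, E, F, G}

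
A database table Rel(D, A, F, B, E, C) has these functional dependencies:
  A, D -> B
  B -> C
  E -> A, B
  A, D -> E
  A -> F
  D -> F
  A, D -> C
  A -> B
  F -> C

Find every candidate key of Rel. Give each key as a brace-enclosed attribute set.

No FD produces {D}, so it must be in every candidate key.
Closure of {A, D} is {A, B, C, D, E, F}, the whole schema; {A, D} is a candidate key.
Closure of {D, E} is {A, B, C, D, E, F}, the whole schema; {D, E} is a candidate key.
No proper subset of any of these is a key, and no other minimal superkey exists.

{A, D}, {D, E}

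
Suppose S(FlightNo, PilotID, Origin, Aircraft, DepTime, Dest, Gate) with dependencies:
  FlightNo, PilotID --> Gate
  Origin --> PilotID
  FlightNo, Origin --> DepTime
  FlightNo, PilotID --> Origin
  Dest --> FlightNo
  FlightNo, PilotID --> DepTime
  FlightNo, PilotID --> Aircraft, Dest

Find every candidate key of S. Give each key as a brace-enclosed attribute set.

{Dest, Origin}, {Dest, PilotID}, {FlightNo, Origin}, {FlightNo, PilotID}

Closure of {Dest, Origin} is {Aircraft, DepTime, Dest, FlightNo, Gate, Origin, PilotID}, the whole schema; {Dest, Origin} is a candidate key.
Closure of {Dest, PilotID} is {Aircraft, DepTime, Dest, FlightNo, Gate, Origin, PilotID}, the whole schema; {Dest, PilotID} is a candidate key.
Closure of {FlightNo, Origin} is {Aircraft, DepTime, Dest, FlightNo, Gate, Origin, PilotID}, the whole schema; {FlightNo, Origin} is a candidate key.
Closure of {FlightNo, PilotID} is {Aircraft, DepTime, Dest, FlightNo, Gate, Origin, PilotID}, the whole schema; {FlightNo, PilotID} is a candidate key.
No proper subset of any of these is a key, and no other minimal superkey exists.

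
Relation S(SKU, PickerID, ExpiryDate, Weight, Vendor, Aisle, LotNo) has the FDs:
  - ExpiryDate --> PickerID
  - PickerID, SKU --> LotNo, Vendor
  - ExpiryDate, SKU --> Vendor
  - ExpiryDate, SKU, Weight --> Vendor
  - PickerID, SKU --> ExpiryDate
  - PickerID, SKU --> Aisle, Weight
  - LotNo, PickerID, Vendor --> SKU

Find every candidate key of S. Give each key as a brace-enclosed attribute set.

Closure of {ExpiryDate, SKU} is {Aisle, ExpiryDate, LotNo, PickerID, SKU, Vendor, Weight}, the whole schema; {ExpiryDate, SKU} is a candidate key.
Closure of {PickerID, SKU} is {Aisle, ExpiryDate, LotNo, PickerID, SKU, Vendor, Weight}, the whole schema; {PickerID, SKU} is a candidate key.
Closure of {ExpiryDate, LotNo, Vendor} is {Aisle, ExpiryDate, LotNo, PickerID, SKU, Vendor, Weight}, the whole schema; {ExpiryDate, LotNo, Vendor} is a candidate key.
Closure of {LotNo, PickerID, Vendor} is {Aisle, ExpiryDate, LotNo, PickerID, SKU, Vendor, Weight}, the whole schema; {LotNo, PickerID, Vendor} is a candidate key.
No proper subset of any of these is a key, and no other minimal superkey exists.

{ExpiryDate, LotNo, Vendor}, {ExpiryDate, SKU}, {LotNo, PickerID, Vendor}, {PickerID, SKU}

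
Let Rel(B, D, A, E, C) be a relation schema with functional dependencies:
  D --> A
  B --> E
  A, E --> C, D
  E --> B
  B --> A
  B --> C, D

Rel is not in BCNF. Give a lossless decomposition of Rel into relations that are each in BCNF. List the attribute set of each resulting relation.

Candidate keys of the original relation: {B}, {E}.
In {A, B, C, D, E}, {D} is not a superkey ({D}⁺ restricted to this set is {A, D}), so split on D --> A into {A, D} and {B, C, D, E}.
{A, D}: every determinant is a superkey — BCNF.
{B, C, D, E}: every determinant is a superkey — BCNF.

{A, D}; {B, C, D, E}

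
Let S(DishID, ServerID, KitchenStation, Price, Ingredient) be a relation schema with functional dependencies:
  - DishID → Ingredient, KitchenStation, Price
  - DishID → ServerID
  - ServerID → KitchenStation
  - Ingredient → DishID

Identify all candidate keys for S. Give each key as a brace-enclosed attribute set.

{DishID}, {Ingredient}

{DishID}⁺ = {DishID, Ingredient, KitchenStation, Price, ServerID}, which is every attribute, so {DishID} is a candidate key.
{Ingredient}⁺ = {DishID, Ingredient, KitchenStation, Price, ServerID}, which is every attribute, so {Ingredient} is a candidate key.
No proper subset of any of these is a key, and no other minimal superkey exists.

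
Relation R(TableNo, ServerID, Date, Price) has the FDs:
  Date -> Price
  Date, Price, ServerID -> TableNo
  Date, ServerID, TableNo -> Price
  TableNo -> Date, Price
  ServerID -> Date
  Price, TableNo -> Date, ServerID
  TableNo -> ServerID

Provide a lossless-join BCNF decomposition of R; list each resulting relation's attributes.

Candidate keys of the original relation: {ServerID}, {TableNo}.
In {Date, Price, ServerID, TableNo}, {Date} is not a superkey ({Date}⁺ restricted to this set is {Date, Price}), so split on Date -> Price into {Date, Price} and {Date, ServerID, TableNo}.
{Date, Price} is in BCNF.
{Date, ServerID, TableNo} is in BCNF.

{Date, Price}; {Date, ServerID, TableNo}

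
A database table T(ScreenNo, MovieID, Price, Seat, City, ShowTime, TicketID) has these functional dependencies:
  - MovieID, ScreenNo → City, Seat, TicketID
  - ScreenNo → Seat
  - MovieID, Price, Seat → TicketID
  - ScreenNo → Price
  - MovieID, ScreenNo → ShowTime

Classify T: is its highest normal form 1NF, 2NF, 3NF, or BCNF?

1NF

Candidate key: {MovieID, ScreenNo}. Prime attributes: {MovieID, ScreenNo}.
ScreenNo → Seat: {ScreenNo}⁺ = {Price, ScreenNo, Seat}, which is not all of the attributes, so the left side is not a superkey — BCNF is violated.
ScreenNo → Seat has non-prime {Seat} on the right and a non-superkey on the left, so 3NF fails.
{ScreenNo} is a proper subset of the key {MovieID, ScreenNo}, and {ScreenNo}⁺ contains the non-prime attributes {Price, Seat} — a partial dependency, so 2NF is violated.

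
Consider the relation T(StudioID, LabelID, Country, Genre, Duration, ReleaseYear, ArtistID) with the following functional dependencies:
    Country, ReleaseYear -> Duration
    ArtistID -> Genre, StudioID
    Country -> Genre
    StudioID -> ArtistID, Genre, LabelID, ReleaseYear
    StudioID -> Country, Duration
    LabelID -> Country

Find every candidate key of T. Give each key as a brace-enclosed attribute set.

{ArtistID}, {StudioID}

{ArtistID}⁺ = {ArtistID, Country, Duration, Genre, LabelID, ReleaseYear, StudioID} — all of the relation — so {ArtistID} is a candidate key.
{StudioID}⁺ = {ArtistID, Country, Duration, Genre, LabelID, ReleaseYear, StudioID} — all of the relation — so {StudioID} is a candidate key.
These are minimal and exhaustive — every other superkey contains one of them.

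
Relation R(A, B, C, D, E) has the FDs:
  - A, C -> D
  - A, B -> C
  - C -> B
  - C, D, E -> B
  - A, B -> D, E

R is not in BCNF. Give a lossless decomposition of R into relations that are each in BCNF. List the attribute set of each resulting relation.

{A, C, D, E}; {B, C}

Candidate keys of the original relation: {A, B}, {A, C}.
In {A, B, C, D, E}, {C} is not a superkey ({C}⁺ restricted to this set is {B, C}), so split on C -> B into {B, C} and {A, C, D, E}.
{B, C} has no BCNF violation.
{A, C, D, E} has no BCNF violation.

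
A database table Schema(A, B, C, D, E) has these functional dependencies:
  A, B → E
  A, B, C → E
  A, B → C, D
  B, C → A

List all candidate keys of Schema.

No FD produces {B}, so it must be in every candidate key.
{A, B}⁺ = {A, B, C, D, E} — all of the relation — so {A, B} is a candidate key.
{B, C}⁺ = {A, B, C, D, E} — all of the relation — so {B, C} is a candidate key.
Any other superkey properly contains one of these, so there are no further candidate keys.

{A, B}, {B, C}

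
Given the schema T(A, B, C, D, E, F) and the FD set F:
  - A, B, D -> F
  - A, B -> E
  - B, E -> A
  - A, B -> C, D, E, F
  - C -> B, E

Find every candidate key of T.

{A, B}, {B, E}, {C}

{C}⁺ = {A, B, C, D, E, F}, which is every attribute, so {C} is a candidate key.
{A, B}⁺ = {A, B, C, D, E, F}, which is every attribute, so {A, B} is a candidate key.
{B, E}⁺ = {A, B, C, D, E, F}, which is every attribute, so {B, E} is a candidate key.
These are minimal and exhaustive — every other superkey contains one of them.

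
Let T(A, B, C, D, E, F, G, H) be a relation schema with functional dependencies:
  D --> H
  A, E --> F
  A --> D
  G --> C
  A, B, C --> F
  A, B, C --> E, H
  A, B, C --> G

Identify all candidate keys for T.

No FD produces {A, B}, so they must be in every candidate key.
{A, B, C}⁺ = {A, B, C, D, E, F, G, H}, which is every attribute, so {A, B, C} is a candidate key.
{A, B, G}⁺ = {A, B, C, D, E, F, G, H}, which is every attribute, so {A, B, G} is a candidate key.
No proper subset of any of these is a key, and no other minimal superkey exists.

{A, B, C}, {A, B, G}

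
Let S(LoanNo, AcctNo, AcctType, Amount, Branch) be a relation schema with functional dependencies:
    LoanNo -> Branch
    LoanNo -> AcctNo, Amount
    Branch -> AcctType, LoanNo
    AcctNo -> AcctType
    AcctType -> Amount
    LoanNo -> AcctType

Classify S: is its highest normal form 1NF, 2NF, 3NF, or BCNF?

Candidate keys: {Branch}, {LoanNo}. Prime attributes: {Branch, LoanNo}.
AcctNo -> AcctType breaks BCNF: {AcctNo}⁺ = {AcctNo, AcctType, Amount}, so {AcctNo} is not a superkey.
AcctNo -> AcctType has non-prime {AcctType} on the right and a non-superkey on the left, so 3NF fails.
Every candidate key is a single attribute, so no partial dependency is possible; 2NF holds.

2NF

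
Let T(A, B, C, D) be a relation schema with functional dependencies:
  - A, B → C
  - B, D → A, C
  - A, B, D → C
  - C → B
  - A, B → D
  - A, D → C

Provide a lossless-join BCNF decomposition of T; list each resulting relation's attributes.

Candidate keys of the original relation: {A, B}, {A, C}, {A, D}, {B, D}, {C, D}.
In {A, B, C, D}, {C} is not a superkey ({C}⁺ restricted to this set is {B, C}), so split on C → B into {B, C} and {A, C, D}.
{B, C} has no BCNF violation.
{A, C, D} has no BCNF violation.

{A, C, D}; {B, C}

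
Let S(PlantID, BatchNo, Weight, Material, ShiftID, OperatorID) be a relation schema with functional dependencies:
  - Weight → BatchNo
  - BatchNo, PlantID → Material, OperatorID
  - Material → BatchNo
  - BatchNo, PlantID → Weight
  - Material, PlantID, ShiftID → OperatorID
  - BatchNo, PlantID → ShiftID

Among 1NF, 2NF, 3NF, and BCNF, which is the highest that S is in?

3NF

Candidate keys: {BatchNo, PlantID}, {Material, PlantID}, {PlantID, Weight}. Prime attributes: {BatchNo, Material, PlantID, Weight}.
For Weight → BatchNo we have {Weight}⁺ = {BatchNo, Weight}; {Weight} is not a superkey, so BCNF fails.
Its right-hand attributes {BatchNo} are all prime, as are those of every other non-superkey FD — the relation is in 3NF.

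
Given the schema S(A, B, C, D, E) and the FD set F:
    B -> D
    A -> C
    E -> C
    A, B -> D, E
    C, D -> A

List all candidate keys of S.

No FD produces {B}, so it must be in every candidate key.
{A, B} is a candidate key since {A, B}⁺ = {A, B, C, D, E} covers every attribute.
{B, C} is a candidate key since {B, C}⁺ = {A, B, C, D, E} covers every attribute.
{B, E} is a candidate key since {B, E}⁺ = {A, B, C, D, E} covers every attribute.
No proper subset of any of these is a key, and no other minimal superkey exists.

{A, B}, {B, C}, {B, E}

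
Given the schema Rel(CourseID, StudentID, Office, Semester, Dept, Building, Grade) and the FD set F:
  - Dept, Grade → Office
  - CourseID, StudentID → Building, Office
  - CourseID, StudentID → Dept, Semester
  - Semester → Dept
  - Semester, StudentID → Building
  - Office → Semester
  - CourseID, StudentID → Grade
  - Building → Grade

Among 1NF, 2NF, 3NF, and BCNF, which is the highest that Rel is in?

2NF

Candidate key: {CourseID, StudentID}. Prime attributes: {CourseID, StudentID}.
Dept, Grade → Office: {Dept, Grade}⁺ = {Dept, Grade, Office, Semester}, which is not all of the attributes, so the left side is not a superkey — BCNF is violated.
Because {Office} is non-prime and the left side of Dept, Grade → Office is not a superkey, the relation is not in 3NF.
Checking every proper subset of each key, none determines a non-prime attribute — 2NF is satisfied.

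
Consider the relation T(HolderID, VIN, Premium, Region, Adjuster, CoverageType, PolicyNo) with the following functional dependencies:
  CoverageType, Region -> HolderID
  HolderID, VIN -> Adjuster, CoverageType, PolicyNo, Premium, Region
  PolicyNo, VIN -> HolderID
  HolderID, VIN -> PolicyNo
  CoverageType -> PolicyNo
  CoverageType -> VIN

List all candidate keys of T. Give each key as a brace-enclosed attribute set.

{CoverageType}⁺ = {Adjuster, CoverageType, HolderID, PolicyNo, Premium, Region, VIN} — all of the relation — so {CoverageType} is a candidate key.
{HolderID, VIN}⁺ = {Adjuster, CoverageType, HolderID, PolicyNo, Premium, Region, VIN} — all of the relation — so {HolderID, VIN} is a candidate key.
{PolicyNo, VIN}⁺ = {Adjuster, CoverageType, HolderID, PolicyNo, Premium, Region, VIN} — all of the relation — so {PolicyNo, VIN} is a candidate key.
No proper subset of any of these is a key, and no other minimal superkey exists.

{CoverageType}, {HolderID, VIN}, {PolicyNo, VIN}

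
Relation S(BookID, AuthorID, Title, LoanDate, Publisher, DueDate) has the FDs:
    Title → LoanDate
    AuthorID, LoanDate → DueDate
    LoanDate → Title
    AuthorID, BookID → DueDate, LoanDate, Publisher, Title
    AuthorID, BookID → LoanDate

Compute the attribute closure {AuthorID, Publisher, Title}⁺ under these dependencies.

{AuthorID, DueDate, LoanDate, Publisher, Title}

Start with {AuthorID, Publisher, Title}.
Title → LoanDate applies; add {LoanDate} → now {AuthorID, LoanDate, Publisher, Title}.
AuthorID, LoanDate → DueDate applies; add {DueDate} → now {AuthorID, DueDate, LoanDate, Publisher, Title}.
No further FD applies.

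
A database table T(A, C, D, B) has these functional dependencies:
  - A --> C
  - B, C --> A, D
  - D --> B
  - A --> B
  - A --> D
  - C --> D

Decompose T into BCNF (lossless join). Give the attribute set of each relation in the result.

{A, C, D}; {B, D}

Candidate keys of the original relation: {A}, {C}.
In {A, B, C, D}, {D} is not a superkey ({D}⁺ restricted to this set is {B, D}), so split on D --> B into {B, D} and {A, C, D}.
{B, D}: every determinant is a superkey — BCNF.
{A, C, D}: every determinant is a superkey — BCNF.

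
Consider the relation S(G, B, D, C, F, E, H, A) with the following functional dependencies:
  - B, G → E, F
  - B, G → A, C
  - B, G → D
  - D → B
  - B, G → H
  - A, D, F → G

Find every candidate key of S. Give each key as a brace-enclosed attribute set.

{A, D, F}, {B, G}, {D, G}

{B, G} is a candidate key since {B, G}⁺ = {A, B, C, D, E, F, G, H} covers every attribute.
{D, G} is a candidate key since {D, G}⁺ = {A, B, C, D, E, F, G, H} covers every attribute.
{A, D, F} is a candidate key since {A, D, F}⁺ = {A, B, C, D, E, F, G, H} covers every attribute.
Any other superkey properly contains one of these, so there are no further candidate keys.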